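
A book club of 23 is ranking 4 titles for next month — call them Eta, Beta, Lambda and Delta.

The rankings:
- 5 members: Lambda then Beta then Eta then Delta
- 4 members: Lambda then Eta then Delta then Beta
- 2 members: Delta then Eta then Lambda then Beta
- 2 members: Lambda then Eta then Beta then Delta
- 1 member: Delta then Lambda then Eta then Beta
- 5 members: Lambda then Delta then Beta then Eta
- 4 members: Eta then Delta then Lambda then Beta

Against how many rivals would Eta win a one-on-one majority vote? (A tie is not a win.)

Eta against each rival (23 members):
Eta vs Beta: Eta wins 13–10.
Eta vs Lambda: Lambda wins 17–6.
Eta vs Delta: Eta preferred on 5+4+2+4 = 15 ballots; Eta wins 15–8.
Eta beats Beta, Delta; loses to Lambda — 2 pairwise wins.

2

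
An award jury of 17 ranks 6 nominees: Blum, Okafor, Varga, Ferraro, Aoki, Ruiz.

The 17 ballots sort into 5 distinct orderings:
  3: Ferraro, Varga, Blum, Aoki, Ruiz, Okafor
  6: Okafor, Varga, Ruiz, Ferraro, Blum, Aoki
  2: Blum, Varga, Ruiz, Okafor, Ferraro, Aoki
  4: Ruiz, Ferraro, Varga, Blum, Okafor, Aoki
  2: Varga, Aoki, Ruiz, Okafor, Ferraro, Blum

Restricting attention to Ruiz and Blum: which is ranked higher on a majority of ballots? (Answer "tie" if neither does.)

Ruiz

Ballots ranking Ruiz above Blum: 6 + 4 + 2 = 12.
Ballots ranking Blum above Ruiz: 17 − 12 = 5.
Ruiz wins the head-to-head 12–5.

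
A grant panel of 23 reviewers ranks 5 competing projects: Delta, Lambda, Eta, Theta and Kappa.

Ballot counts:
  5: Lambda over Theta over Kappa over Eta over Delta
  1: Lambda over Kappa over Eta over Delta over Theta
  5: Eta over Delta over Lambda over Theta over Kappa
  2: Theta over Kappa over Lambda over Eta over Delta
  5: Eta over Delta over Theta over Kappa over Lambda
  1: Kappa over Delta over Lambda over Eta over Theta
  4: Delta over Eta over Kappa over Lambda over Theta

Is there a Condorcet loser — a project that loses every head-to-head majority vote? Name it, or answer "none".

Pairwise majorities:
Delta vs Lambda: Delta is ranked higher on 5+5+1+4 = 15 ballots, Lambda on 8. Delta wins 15–8.
Delta vs Eta: 1+4 = 5 for Delta, 18 for Eta — Eta by 18–5.
Delta vs Theta: 1+5+5+1+4 = 16 for Delta, 7 for Theta — Delta by 16–7.
Delta vs Kappa: Delta wins 14–9.
Lambda–Eta: Eta 14–9.
Lambda–Theta: Lambda 16–7.
Lambda vs Kappa: Kappa, 12–11.
Eta vs Theta: Eta, 16–7.
Eta vs Kappa: 5+5+4 = 14 for Eta, 9 for Kappa — Eta by 14–9.
Theta vs Kappa: Theta is ranked higher on 5+5+2+5 = 17 ballots, Kappa on 6. Theta wins 17–6.
Every project wins at least one matchup (Delta beats Lambda; Lambda beats Theta; Eta beats Delta; Theta beats Kappa; Kappa beats Lambda), so there is no Condorcet loser.

none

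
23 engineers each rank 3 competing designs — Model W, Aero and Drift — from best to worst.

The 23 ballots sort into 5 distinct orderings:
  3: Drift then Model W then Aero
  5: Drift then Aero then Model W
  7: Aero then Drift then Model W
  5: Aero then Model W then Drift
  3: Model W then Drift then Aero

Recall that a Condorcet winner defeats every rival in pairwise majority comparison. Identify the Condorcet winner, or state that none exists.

Aero

Head-to-head results (23 engineers):
Model W vs Aero: Model W preferred on 3+3 = 6 ballots; Aero wins 17–6.
Model W vs Drift: Model W is ranked higher on 5+3 = 8 ballots, Drift on 15. Drift wins 15–8.
Aero vs Drift: Aero is ranked higher on 7+5 = 12 ballots, Drift on 11. Aero wins 12–11.
Aero wins every pairwise contest, so Aero is the Condorcet winner.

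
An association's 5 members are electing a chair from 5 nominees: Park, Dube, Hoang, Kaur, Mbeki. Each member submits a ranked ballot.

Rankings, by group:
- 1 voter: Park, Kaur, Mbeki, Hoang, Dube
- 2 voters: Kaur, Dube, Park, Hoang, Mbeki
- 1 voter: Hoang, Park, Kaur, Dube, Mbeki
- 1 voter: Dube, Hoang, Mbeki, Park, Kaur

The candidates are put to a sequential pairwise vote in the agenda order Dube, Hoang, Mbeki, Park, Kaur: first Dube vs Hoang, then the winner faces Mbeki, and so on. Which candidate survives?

Round 1: Dube vs Hoang — 3–2, Dube advances.
Round 2: Dube vs Mbeki — 4–1, Dube advances.
Round 3: Dube vs Park — 3–2, Dube advances.
Round 4: Dube vs Kaur — 1–4, Kaur advances.
The agenda winner is Kaur.

Kaur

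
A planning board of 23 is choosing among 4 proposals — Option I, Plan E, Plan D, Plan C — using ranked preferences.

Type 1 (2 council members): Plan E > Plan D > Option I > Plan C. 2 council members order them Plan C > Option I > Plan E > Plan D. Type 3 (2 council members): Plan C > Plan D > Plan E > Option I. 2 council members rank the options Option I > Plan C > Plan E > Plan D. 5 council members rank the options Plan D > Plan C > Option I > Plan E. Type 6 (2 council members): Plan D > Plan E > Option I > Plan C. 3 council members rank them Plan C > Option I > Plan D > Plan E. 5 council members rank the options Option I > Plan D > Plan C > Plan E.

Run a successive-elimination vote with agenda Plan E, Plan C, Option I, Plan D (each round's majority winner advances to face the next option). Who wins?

Plan D

Round 1: Plan E vs Plan C — 4–19, Plan C advances.
Round 2: Plan C vs Option I — 12–11, Plan C advances.
Round 3: Plan C vs Plan D — 9–14, Plan D advances.
The agenda winner is Plan D.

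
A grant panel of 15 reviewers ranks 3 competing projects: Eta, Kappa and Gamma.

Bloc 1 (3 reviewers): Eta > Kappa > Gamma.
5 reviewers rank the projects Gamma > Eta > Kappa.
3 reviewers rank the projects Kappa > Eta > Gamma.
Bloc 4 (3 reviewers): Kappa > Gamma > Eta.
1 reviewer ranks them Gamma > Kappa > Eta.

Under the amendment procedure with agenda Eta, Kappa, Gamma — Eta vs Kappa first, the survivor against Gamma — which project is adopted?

Gamma

Round 1: Eta vs Kappa — 8–7, Eta advances.
Round 2: Eta vs Gamma — 6–9, Gamma advances.
The agenda winner is Gamma.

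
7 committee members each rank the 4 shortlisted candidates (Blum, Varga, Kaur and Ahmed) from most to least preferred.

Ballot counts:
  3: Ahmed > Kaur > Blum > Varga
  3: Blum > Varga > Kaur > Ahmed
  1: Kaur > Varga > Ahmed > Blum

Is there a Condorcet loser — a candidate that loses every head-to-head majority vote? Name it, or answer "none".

none

Pairwise majorities:
Blum–Varga: Blum 6–1.
Blum vs Kaur: Kaur wins 4–3.
Blum vs Ahmed: Blum preferred on 3 ballots; Ahmed wins 4–3.
Varga vs Kaur: Varga preferred on 3 ballots; Kaur wins 4–3.
Varga vs Ahmed: Varga, 4–3.
Kaur vs Ahmed: Kaur is ranked higher on 3+1 = 4 ballots, Ahmed on 3. Kaur wins 4–3.
No candidate is winless: Blum beats Varga; Varga beats Ahmed; Kaur beats Blum; Ahmed beats Blum. There is no Condorcet loser.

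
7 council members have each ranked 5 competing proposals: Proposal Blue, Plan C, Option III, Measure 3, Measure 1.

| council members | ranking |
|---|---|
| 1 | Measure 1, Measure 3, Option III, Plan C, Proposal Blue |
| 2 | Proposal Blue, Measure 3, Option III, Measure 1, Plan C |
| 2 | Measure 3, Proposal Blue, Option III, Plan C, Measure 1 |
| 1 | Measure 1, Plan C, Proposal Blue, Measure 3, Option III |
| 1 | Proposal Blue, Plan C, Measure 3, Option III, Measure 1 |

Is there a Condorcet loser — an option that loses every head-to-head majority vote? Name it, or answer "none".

Head-to-head results (7 council members):
Proposal Blue vs Plan C: Proposal Blue preferred on 2+2+1 = 5 ballots; Proposal Blue wins 5–2.
Proposal Blue vs Option III: Proposal Blue wins 6–1.
Proposal Blue vs Measure 3: Proposal Blue, 4–3.
Proposal Blue vs Measure 1: Proposal Blue wins 5–2.
Plan C–Option III: Option III 5–2.
Plan C–Measure 3: Measure 3 5–2.
Plan C vs Measure 1: Plan C preferred on 2+1 = 3 ballots; Measure 1 wins 4–3.
Option III vs Measure 3: 0 to 7, Measure 3.
Option III vs Measure 1: 2+2+1 = 5 for Option III, 2 for Measure 1 — Option III by 5–2.
Measure 3 vs Measure 1: Measure 3, 5–2.
Plan C is beaten in every head-to-head and is the Condorcet loser.

Plan C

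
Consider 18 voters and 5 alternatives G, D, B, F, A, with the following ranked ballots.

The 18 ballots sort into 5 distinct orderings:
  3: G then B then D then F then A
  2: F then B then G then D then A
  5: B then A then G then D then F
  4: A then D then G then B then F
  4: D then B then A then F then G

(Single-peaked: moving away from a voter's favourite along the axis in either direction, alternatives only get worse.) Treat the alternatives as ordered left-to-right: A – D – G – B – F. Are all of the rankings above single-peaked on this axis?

Axis positions: A=1, D=2, G=3, B=4, F=5.
Ballot type 1 (peak G at position 3): ranking walks positions 3-4-2-5-1, expanding outward from the peak — single-peaked.
Ballot type 2 (peak F at position 5): ranking walks positions 5-4-3-2-1, expanding outward from the peak — single-peaked.
Ballot type 3: ranking walks positions 4-1-3-2-5; A is ranked above G even though G lies between A and the peak B on the axis — preferences dip and rise again. Not single-peaked.
Ballot type 4 (peak A at position 1): ranking walks positions 1-2-3-4-5, expanding outward from the peak — single-peaked.
Ballot type 5: ranking walks positions 2-4-1-5-3; B is ranked above G even though G lies between B and the peak D on the axis — preferences dip and rise again. Not single-peaked.
Ballot type 3 violates single-peakedness, so the profile is not single-peaked on this axis.

no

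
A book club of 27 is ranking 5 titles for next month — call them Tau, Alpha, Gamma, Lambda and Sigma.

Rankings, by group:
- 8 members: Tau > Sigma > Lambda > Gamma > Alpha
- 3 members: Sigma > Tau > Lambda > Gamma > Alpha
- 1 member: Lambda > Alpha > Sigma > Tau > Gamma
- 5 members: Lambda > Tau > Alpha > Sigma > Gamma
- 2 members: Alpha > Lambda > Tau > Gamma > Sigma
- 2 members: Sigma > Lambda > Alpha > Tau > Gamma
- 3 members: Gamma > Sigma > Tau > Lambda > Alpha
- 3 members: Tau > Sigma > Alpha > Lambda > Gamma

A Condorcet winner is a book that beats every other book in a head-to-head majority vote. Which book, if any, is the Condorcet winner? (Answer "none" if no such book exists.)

Tau

Check each pair by majority over 27 ballots:
Tau vs Alpha: Tau preferred on 8+3+5+3+3 = 22 ballots; Tau wins 22–5.
Tau vs Gamma: Tau wins 24–3.
Tau vs Lambda: Tau preferred on 8+3+3+3 = 17 ballots; Tau wins 17–10.
Tau vs Sigma: 18 to 9, Tau.
Alpha vs Gamma: Alpha preferred on 1+5+2+2+3 = 13 ballots; Gamma wins 14–13.
Alpha–Lambda: Lambda 22–5.
Alpha vs Sigma: Sigma wins 19–8.
Gamma vs Lambda: Lambda, 24–3.
Gamma vs Sigma: 5 to 22, Sigma.
Lambda–Sigma: Sigma 19–8.
Only Tau has no losses; Tau is the Condorcet winner.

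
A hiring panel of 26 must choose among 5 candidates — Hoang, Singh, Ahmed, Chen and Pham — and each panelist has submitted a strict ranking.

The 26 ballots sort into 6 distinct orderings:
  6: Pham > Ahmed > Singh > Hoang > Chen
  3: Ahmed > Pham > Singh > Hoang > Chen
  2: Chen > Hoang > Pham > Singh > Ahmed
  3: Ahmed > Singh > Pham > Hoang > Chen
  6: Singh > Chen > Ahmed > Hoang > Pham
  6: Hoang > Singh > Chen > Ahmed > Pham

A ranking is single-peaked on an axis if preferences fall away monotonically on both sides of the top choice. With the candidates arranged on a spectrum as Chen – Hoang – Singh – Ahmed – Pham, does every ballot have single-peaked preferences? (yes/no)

Axis positions: Chen=1, Hoang=2, Singh=3, Ahmed=4, Pham=5.
Cluster 1 (peak Pham at position 5): ranking walks positions 5-4-3-2-1, expanding outward from the peak — single-peaked.
Cluster 2 (peak Ahmed at position 4): ranking walks positions 4-5-3-2-1, expanding outward from the peak — single-peaked.
Cluster 3: ranking walks positions 1-2-5-3-4; Pham is ranked above Singh even though Singh lies between Pham and the peak Chen on the axis — preferences dip and rise again. Not single-peaked.
Cluster 4 (peak Ahmed at position 4): ranking walks positions 4-3-5-2-1, expanding outward from the peak — single-peaked.
Cluster 5: ranking walks positions 3-1-4-2-5; Chen is ranked above Hoang even though Hoang lies between Chen and the peak Singh on the axis — preferences dip and rise again. Not single-peaked.
Cluster 6 (peak Hoang at position 2): ranking walks positions 2-3-1-4-5, expanding outward from the peak — single-peaked.
Cluster 3 violates single-peakedness, so the profile is not single-peaked on this axis.

no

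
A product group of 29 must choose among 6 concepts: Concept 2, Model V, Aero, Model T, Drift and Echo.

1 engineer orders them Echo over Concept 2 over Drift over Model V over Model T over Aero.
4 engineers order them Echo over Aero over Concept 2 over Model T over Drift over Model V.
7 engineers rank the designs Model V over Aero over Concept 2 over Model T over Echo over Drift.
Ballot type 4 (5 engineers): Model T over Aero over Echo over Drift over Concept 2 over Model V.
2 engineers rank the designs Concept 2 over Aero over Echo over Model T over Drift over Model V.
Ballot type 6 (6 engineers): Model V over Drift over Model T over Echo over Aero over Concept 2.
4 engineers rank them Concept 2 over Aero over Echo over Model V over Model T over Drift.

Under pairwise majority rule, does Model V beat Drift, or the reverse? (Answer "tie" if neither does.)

Model V

Ballots ranking Model V above Drift: 7 + 6 + 4 = 17.
Ballots ranking Drift above Model V: 29 − 17 = 12.
Model V wins the head-to-head 17–12.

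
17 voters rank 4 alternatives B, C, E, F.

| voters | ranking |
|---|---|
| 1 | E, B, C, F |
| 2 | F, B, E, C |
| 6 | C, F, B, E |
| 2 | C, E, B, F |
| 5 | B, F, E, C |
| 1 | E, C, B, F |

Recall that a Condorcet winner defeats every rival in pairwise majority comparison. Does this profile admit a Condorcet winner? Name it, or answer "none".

Check each pair by majority over 17 ballots:
B vs C: C, 9–8.
B vs E: B wins 13–4.
B–F: B 9–8.
C vs E: E wins 9–8.
C–F: C 10–7.
E vs F: F, 13–4.
Every alternative loses at least once (B loses to C; C loses to E; E loses to B; F loses to B). The majority relation contains the cycle B → E → C → B, so there is no Condorcet winner.

none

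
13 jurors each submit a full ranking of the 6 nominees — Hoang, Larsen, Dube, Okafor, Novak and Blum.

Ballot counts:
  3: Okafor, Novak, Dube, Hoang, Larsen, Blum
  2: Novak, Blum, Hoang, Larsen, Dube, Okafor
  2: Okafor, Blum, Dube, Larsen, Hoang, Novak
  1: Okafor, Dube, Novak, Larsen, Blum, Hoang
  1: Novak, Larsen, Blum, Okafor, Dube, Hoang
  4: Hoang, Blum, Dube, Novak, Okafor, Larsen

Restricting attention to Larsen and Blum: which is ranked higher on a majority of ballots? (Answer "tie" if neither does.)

Blum

Ballots ranking Larsen above Blum: 3 + 1 + 1 = 5.
Ballots ranking Blum above Larsen: 13 − 5 = 8.
Blum wins the head-to-head 8–5.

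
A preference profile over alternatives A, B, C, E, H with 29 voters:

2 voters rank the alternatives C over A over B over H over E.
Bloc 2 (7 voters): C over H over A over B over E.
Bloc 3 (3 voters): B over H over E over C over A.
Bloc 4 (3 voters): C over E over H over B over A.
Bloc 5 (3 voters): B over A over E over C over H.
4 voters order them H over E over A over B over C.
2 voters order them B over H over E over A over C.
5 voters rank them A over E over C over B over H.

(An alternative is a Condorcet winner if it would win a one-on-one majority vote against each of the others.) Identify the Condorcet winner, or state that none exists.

Check each pair by majority over 29 ballots:
A vs B: A, 18–11.
A–C: C 15–14.
A vs E: A wins 17–12.
A vs H: H wins 19–10.
B vs C: C wins 17–12.
B–E: B 17–12.
B vs H: B, 15–14.
C vs E: E, 17–12.
C vs H: C wins 20–9.
E–H: H 18–11.
Every alternative loses at least once (A loses to C; B loses to A; C loses to E; E loses to A; H loses to B). The majority relation contains the cycle A → B → H → A, so there is no Condorcet winner.

none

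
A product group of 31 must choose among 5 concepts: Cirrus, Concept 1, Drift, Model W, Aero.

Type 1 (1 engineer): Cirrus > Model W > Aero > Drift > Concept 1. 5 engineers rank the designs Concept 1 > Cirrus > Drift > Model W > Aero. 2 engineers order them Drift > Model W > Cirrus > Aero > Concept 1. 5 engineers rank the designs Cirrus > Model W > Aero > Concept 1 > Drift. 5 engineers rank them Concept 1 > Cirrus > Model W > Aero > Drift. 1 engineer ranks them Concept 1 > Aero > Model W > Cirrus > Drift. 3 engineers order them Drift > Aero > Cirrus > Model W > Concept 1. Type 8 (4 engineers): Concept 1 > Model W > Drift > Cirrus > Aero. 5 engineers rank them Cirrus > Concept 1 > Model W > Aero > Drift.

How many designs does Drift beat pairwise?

Drift against each rival (31 engineers):
Drift vs Cirrus: Drift preferred on 2+3+4 = 9 ballots; Cirrus wins 22–9.
Drift vs Concept 1: 6 to 25, Concept 1.
Drift vs Model W: Model W wins 21–10.
Drift vs Aero: Aero, 17–14.
Drift beats no one; loses to Cirrus, Concept 1, Model W, Aero — 0 pairwise wins.

0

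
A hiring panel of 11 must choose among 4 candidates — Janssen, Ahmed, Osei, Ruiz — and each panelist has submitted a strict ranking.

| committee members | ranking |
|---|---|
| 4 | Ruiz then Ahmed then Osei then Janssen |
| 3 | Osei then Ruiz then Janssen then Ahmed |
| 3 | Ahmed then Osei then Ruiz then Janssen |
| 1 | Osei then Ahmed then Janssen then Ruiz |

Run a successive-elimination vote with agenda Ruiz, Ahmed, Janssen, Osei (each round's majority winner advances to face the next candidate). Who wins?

Osei

Round 1: Ruiz vs Ahmed — 7–4, Ruiz advances.
Round 2: Ruiz vs Janssen — 10–1, Ruiz advances.
Round 3: Ruiz vs Osei — 4–7, Osei advances.
Osei survives the agenda.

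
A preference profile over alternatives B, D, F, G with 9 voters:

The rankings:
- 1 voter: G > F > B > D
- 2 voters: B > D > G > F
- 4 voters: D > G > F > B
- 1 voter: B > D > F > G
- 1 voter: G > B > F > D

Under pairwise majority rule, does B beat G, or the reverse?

G

Ballots ranking B above G: 2 + 1 = 3.
Ballots ranking G above B: 9 − 3 = 6.
G wins the head-to-head 6–3.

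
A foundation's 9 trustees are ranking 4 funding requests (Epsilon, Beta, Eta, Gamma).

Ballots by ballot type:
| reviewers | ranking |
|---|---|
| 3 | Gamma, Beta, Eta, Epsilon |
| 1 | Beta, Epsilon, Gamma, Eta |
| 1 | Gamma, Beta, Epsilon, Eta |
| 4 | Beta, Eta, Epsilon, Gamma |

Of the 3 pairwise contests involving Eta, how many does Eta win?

Eta against each rival (9 reviewers):
Eta vs Epsilon: 3+4 = 7 for Eta, 2 for Epsilon — Eta by 7–2.
Eta–Beta: Beta 9–0.
Eta vs Gamma: Gamma, 5–4.
Eta beats Epsilon; loses to Beta, Gamma — 1 pairwise win.

1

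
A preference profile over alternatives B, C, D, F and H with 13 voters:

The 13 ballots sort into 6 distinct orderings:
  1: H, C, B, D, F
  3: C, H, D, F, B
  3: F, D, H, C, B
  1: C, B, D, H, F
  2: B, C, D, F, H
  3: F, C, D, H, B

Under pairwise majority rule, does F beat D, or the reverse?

Ballots ranking F above D: 3 + 3 = 6.
Ballots ranking D above F: 13 − 6 = 7.
D wins the head-to-head 7–6.

D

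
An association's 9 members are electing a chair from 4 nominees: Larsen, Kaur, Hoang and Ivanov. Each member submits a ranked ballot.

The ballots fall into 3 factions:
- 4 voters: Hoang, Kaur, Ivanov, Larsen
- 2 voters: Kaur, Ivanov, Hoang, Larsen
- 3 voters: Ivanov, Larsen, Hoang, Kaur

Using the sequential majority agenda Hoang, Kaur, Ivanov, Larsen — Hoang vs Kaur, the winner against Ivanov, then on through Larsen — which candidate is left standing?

Ivanov

Round 1: Hoang vs Kaur — 7–2, Hoang advances.
Round 2: Hoang vs Ivanov — 4–5, Ivanov advances.
Round 3: Ivanov vs Larsen — 9–0, Ivanov advances.
The agenda winner is Ivanov.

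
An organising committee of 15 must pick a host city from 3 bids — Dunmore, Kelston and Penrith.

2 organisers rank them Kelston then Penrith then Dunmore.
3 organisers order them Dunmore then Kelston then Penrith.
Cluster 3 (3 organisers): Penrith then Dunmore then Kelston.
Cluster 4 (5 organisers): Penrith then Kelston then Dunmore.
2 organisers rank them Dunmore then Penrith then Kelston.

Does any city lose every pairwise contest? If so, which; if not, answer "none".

Kelston

Pairwise majorities:
Dunmore vs Kelston: Dunmore, 8–7.
Dunmore vs Penrith: Dunmore preferred on 3+2 = 5 ballots; Penrith wins 10–5.
Kelston vs Penrith: Penrith, 10–5.
Only Kelston has no wins; Kelston is the Condorcet loser.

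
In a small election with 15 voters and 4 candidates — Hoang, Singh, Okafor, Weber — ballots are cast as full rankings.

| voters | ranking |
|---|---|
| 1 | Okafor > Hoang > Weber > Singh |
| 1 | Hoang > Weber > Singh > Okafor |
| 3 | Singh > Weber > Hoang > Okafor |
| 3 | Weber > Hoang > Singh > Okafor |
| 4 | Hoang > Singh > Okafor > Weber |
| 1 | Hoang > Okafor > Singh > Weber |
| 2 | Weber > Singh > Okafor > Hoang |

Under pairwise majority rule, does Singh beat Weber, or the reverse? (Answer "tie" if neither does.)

Singh

Ballots ranking Singh above Weber: 3 + 4 + 1 = 8.
Ballots ranking Weber above Singh: 15 − 8 = 7.
Singh wins the head-to-head 8–7.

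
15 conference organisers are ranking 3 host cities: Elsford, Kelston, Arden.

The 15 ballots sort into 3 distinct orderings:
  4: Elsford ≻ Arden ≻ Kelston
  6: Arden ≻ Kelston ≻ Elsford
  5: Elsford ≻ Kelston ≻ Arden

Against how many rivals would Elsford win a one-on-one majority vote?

2

Elsford against each rival (15 organisers):
Elsford vs Kelston: 9 to 6, Elsford.
Elsford vs Arden: Elsford, 9–6.
Elsford beats Kelston, Arden — 2 pairwise wins.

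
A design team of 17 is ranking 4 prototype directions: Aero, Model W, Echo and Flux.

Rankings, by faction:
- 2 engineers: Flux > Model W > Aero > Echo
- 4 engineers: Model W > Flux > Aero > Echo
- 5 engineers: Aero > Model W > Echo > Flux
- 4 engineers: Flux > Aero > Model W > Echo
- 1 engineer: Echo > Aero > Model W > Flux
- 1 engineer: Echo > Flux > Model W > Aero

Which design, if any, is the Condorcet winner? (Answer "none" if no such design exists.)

none

Pairwise majorities:
Aero vs Model W: 5+4+1 = 10 for Aero, 7 for Model W — Aero by 10–7.
Aero vs Echo: Aero is ranked higher on 2+4+5+4 = 15 ballots, Echo on 2. Aero wins 15–2.
Aero vs Flux: Aero is ranked higher on 5+1 = 6 ballots, Flux on 11. Flux wins 11–6.
Model W vs Echo: Model W preferred on 2+4+5+4 = 15 ballots; Model W wins 15–2.
Model W vs Flux: Model W is ranked higher on 4+5+1 = 10 ballots, Flux on 7. Model W wins 10–7.
Echo vs Flux: Echo preferred on 5+1+1 = 7 ballots; Flux wins 10–7.
Each design drops at least one matchup (Aero loses to Flux; Model W loses to Aero; Echo loses to Aero; Flux loses to Model W); the cycle Aero → Model W → Flux → Aero rules out a Condorcet winner.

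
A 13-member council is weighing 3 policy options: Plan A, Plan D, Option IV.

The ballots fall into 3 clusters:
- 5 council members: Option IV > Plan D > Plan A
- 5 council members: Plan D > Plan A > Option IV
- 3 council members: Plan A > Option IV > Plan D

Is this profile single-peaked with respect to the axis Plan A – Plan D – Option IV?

Axis positions: Plan A=1, Plan D=2, Option IV=3.
Cluster 1 (peak Option IV at position 3): ranking walks positions 3-2-1, expanding outward from the peak — single-peaked.
Cluster 2 (peak Plan D at position 2): ranking walks positions 2-1-3, expanding outward from the peak — single-peaked.
Cluster 3: ranking walks positions 1-3-2; Option IV is ranked above Plan D even though Plan D lies between Option IV and the peak Plan A on the axis — preferences dip and rise again. Not single-peaked.
Cluster 3 violates single-peakedness, so the profile is not single-peaked on this axis.

no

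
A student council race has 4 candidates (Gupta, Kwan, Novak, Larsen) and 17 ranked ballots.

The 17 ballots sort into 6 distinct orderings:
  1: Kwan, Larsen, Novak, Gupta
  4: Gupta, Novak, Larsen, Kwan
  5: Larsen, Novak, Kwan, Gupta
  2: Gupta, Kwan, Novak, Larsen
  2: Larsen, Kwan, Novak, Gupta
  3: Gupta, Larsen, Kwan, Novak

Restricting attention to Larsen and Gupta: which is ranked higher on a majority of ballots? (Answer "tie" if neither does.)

Ballots ranking Larsen above Gupta: 1 + 5 + 2 = 8.
Ballots ranking Gupta above Larsen: 17 − 8 = 9.
Gupta wins the head-to-head 9–8.

Gupta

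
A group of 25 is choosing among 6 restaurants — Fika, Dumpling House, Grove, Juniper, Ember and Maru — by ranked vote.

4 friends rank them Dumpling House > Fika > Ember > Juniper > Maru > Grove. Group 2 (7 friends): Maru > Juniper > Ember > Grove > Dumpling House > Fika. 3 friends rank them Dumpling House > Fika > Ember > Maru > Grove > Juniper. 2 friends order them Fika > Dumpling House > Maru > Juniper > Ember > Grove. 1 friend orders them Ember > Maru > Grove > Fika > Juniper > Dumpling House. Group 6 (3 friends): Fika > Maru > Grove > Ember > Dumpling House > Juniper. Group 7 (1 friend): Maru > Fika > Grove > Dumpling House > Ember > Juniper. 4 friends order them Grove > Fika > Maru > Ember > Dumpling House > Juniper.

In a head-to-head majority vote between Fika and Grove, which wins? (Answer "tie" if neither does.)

Ballots ranking Fika above Grove: 4 + 3 + 2 + 3 + 1 = 13.
Ballots ranking Grove above Fika: 25 − 13 = 12.
Fika wins the head-to-head 13–12.

Fika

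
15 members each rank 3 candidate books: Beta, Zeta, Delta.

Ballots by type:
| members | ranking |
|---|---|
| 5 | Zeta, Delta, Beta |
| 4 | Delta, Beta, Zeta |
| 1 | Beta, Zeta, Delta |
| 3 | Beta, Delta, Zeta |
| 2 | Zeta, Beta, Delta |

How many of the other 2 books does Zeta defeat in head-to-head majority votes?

Zeta against each rival (15 members):
Zeta vs Beta: Zeta is ranked higher on 5+2 = 7 ballots, Beta on 8. Beta wins 8–7.
Zeta vs Delta: Zeta wins 8–7.
Zeta beats Delta; loses to Beta — 1 pairwise win.

1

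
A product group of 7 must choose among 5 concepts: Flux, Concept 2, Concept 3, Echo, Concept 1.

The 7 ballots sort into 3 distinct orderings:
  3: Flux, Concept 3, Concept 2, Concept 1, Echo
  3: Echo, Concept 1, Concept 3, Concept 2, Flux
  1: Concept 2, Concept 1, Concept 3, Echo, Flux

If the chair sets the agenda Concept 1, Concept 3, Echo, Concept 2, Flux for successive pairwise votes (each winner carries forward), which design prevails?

Concept 2

Round 1: Concept 1 vs Concept 3 — 4–3, Concept 1 advances.
Round 2: Concept 1 vs Echo — 4–3, Concept 1 advances.
Round 3: Concept 1 vs Concept 2 — 3–4, Concept 2 advances.
Round 4: Concept 2 vs Flux — 4–3, Concept 2 advances.
The agenda winner is Concept 2.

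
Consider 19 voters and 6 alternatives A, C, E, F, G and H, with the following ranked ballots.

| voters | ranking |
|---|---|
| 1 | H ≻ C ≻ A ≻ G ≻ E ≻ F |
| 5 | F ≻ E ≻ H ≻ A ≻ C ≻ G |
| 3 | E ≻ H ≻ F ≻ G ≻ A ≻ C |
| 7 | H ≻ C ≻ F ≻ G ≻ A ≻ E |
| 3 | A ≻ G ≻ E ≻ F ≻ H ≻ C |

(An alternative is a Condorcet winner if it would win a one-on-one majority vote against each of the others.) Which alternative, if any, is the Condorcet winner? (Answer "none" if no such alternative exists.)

none

Pairwise majorities:
A vs C: A is ranked higher on 5+3+3 = 11 ballots, C on 8. A wins 11–8.
A vs E: A preferred on 1+7+3 = 11 ballots; A wins 11–8.
A vs F: 1+3 = 4 for A, 15 for F — F by 15–4.
A vs G: 1+5+3 = 9 for A, 10 for G — G by 10–9.
A vs H: 3 to 16, H.
C vs E: C is ranked higher on 1+7 = 8 ballots, E on 11. E wins 11–8.
C vs F: 8 to 11, F.
C vs G: 1+5+7 = 13 for C, 6 for G — C by 13–6.
C vs H: 0 for C, 19 for H — H by 19–0.
E vs F: 1+3+3 = 7 for E, 12 for F — F by 12–7.
E vs G: E preferred on 5+3 = 8 ballots; G wins 11–8.
E vs H: 5+3+3 = 11 for E, 8 for H — E by 11–8.
F vs G: F is ranked higher on 5+3+7 = 15 ballots, G on 4. F wins 15–4.
F vs H: 8 to 11, H.
G vs H: G is ranked higher on 3 ballots, H on 16. H wins 16–3.
Every alternative loses at least once (A loses to F; C loses to A; E loses to A; F loses to H; G loses to C; H loses to E). The majority relation contains the cycle A beats C beats G beats A, so there is no Condorcet winner.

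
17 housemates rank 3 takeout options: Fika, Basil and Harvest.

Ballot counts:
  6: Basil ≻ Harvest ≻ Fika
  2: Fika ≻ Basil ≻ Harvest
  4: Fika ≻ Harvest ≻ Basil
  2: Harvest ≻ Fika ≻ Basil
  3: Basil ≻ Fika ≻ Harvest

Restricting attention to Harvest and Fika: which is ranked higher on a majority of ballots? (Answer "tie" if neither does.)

Ballots ranking Harvest above Fika: 6 + 2 = 8.
Ballots ranking Fika above Harvest: 17 − 8 = 9.
Fika wins the head-to-head 9–8.

Fika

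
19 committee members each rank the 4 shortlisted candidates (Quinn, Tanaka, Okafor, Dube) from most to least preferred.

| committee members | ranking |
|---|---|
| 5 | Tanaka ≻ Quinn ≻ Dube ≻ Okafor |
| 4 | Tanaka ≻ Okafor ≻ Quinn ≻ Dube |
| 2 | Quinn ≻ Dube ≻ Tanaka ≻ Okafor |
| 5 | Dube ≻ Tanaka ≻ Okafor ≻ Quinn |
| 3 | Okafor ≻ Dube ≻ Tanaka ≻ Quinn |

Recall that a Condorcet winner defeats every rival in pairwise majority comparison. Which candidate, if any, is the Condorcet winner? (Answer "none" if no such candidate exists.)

none

Check each pair by majority over 19 ballots:
Quinn vs Tanaka: 2 for Quinn, 17 for Tanaka — Tanaka by 17–2.
Quinn vs Okafor: 7 to 12, Okafor.
Quinn vs Dube: Quinn is ranked higher on 5+4+2 = 11 ballots, Dube on 8. Quinn wins 11–8.
Tanaka vs Okafor: 16 to 3, Tanaka.
Tanaka vs Dube: Tanaka is ranked higher on 5+4 = 9 ballots, Dube on 10. Dube wins 10–9.
Okafor vs Dube: Okafor preferred on 4+3 = 7 ballots; Dube wins 12–7.
Every candidate loses at least once (Quinn loses to Tanaka; Tanaka loses to Dube; Okafor loses to Tanaka; Dube loses to Quinn). The majority relation contains the cycle Quinn beats Dube beats Tanaka beats Quinn, so there is no Condorcet winner.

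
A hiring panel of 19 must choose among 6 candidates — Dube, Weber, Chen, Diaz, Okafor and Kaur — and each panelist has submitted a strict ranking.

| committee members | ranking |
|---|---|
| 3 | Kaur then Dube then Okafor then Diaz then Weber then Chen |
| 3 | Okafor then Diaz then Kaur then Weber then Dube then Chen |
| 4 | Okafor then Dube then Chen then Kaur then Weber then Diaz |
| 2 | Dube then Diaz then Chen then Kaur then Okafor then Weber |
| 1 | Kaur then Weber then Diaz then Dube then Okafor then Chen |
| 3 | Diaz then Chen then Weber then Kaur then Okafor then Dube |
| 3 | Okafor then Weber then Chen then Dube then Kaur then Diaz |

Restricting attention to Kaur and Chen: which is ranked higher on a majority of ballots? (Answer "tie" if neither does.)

Ballots ranking Kaur above Chen: 3 + 3 + 1 = 7.
Ballots ranking Chen above Kaur: 19 − 7 = 12.
Chen wins the head-to-head 12–7.

Chen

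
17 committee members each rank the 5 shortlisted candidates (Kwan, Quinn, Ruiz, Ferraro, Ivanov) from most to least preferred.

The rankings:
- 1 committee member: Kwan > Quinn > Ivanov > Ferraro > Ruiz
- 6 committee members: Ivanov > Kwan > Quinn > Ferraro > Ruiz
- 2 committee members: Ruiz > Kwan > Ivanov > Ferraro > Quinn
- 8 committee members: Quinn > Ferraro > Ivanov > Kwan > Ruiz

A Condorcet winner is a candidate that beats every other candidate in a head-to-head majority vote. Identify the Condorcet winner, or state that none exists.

none

Pairwise majorities:
Kwan–Quinn: Kwan 9–8.
Kwan vs Ruiz: Kwan wins 15–2.
Kwan vs Ferraro: Kwan, 9–8.
Kwan vs Ivanov: Ivanov, 14–3.
Quinn vs Ruiz: Quinn wins 15–2.
Quinn vs Ferraro: Quinn, 15–2.
Quinn vs Ivanov: Quinn wins 9–8.
Ruiz vs Ferraro: Ferraro wins 15–2.
Ruiz vs Ivanov: Ivanov wins 15–2.
Ferraro vs Ivanov: Ivanov, 9–8.
Every candidate loses at least once (Kwan loses to Ivanov; Quinn loses to Kwan; Ruiz loses to Kwan; Ferraro loses to Kwan; Ivanov loses to Quinn). The majority relation contains the cycle Kwan → Quinn → Ivanov → Kwan, so there is no Condorcet winner.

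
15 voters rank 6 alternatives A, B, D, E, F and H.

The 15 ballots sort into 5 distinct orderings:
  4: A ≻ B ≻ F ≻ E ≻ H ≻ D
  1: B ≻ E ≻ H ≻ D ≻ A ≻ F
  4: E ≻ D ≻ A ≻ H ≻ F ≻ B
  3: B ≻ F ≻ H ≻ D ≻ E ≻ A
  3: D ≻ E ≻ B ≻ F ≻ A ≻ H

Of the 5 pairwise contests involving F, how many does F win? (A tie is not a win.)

F against each rival (15 voters):
F vs A: F is ranked higher on 3+3 = 6 ballots, A on 9. A wins 9–6.
F vs B: 4 to 11, B.
F–D: D 8–7.
F vs E: E wins 8–7.
F vs H: F preferred on 4+3+3 = 10 ballots; F wins 10–5.
F beats H; loses to A, B, D, E — 1 pairwise win.

1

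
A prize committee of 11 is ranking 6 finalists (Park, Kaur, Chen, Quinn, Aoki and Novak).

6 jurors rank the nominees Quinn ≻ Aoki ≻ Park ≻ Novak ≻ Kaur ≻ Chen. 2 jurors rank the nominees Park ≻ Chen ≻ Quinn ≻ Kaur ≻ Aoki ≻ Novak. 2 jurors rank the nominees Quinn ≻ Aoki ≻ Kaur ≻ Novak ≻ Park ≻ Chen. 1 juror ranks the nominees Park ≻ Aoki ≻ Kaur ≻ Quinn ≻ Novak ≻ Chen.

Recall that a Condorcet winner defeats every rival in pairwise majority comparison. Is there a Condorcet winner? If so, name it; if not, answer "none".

Check each pair by majority over 11 ballots:
Park vs Kaur: Park preferred on 6+2+1 = 9 ballots; Park wins 9–2.
Park vs Chen: 11 to 0, Park.
Park vs Quinn: Park is ranked higher on 2+1 = 3 ballots, Quinn on 8. Quinn wins 8–3.
Park vs Aoki: 3 to 8, Aoki.
Park vs Novak: 9 to 2, Park.
Kaur vs Chen: 9 to 2, Kaur.
Kaur vs Quinn: Kaur preferred on 1 ballot; Quinn wins 10–1.
Kaur vs Aoki: Kaur is ranked higher on 2 ballots, Aoki on 9. Aoki wins 9–2.
Kaur vs Novak: 5 to 6, Novak.
Chen vs Quinn: 2 for Chen, 9 for Quinn — Quinn by 9–2.
Chen vs Aoki: Chen preferred on 2 ballots; Aoki wins 9–2.
Chen vs Novak: 2 for Chen, 9 for Novak — Novak by 9–2.
Quinn vs Aoki: Quinn preferred on 6+2+2 = 10 ballots; Quinn wins 10–1.
Quinn vs Novak: Quinn is ranked higher on 6+2+2+1 = 11 ballots, Novak on 0. Quinn wins 11–0.
Aoki vs Novak: Aoki preferred on 6+2+2+1 = 11 ballots; Aoki wins 11–0.
Quinn defeats every rival head-to-head and is the Condorcet winner.

Quinn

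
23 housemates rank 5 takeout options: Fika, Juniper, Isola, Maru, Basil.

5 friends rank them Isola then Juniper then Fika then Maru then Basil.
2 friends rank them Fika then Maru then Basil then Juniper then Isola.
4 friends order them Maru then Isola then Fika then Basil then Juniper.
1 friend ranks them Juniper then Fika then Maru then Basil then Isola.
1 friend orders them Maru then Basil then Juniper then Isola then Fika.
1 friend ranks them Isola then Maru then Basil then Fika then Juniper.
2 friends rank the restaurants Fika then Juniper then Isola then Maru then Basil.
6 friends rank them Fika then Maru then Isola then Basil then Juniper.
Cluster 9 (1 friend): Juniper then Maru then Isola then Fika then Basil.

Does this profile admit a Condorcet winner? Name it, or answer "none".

Check each pair by majority over 23 ballots:
Fika vs Juniper: Fika, 15–8.
Fika vs Isola: 2+1+2+6 = 11 for Fika, 12 for Isola — Isola by 12–11.
Fika vs Maru: Fika, 16–7.
Fika vs Basil: Fika is ranked higher on 21 ballots, Basil on 2. Fika wins 21–2.
Juniper vs Isola: Juniper preferred on 2+1+1+2+1 = 7 ballots; Isola wins 16–7.
Juniper vs Maru: 9 to 14, Maru.
Juniper vs Basil: 5+1+2+1 = 9 for Juniper, 14 for Basil — Basil by 14–9.
Isola vs Maru: 5+1+2 = 8 for Isola, 15 for Maru — Maru by 15–8.
Isola vs Basil: Isola wins 19–4.
Maru vs Basil: 23 to 0, Maru.
No restaurant is unbeaten: Fika loses to Isola; Juniper loses to Fika; Isola loses to Maru; Maru loses to Fika; Basil loses to Fika. In particular Fika > Maru > Isola > Fika is a majority cycle — no Condorcet winner exists.

none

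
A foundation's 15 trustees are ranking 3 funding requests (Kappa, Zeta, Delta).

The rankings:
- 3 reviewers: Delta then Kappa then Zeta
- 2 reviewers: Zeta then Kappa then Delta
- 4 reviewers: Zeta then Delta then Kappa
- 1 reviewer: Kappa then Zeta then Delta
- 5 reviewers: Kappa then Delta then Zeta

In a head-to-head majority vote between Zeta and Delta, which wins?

Ballots ranking Zeta above Delta: 2 + 4 + 1 = 7.
Ballots ranking Delta above Zeta: 15 − 7 = 8.
Delta wins the head-to-head 8–7.

Delta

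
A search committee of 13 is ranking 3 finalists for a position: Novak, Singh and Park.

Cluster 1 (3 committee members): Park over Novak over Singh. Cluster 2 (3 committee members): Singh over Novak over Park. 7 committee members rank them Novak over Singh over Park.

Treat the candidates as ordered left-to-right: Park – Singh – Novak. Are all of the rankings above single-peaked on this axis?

no

Axis positions: Park=1, Singh=2, Novak=3.
Cluster 1: ranking walks positions 1-3-2; Novak is ranked above Singh even though Singh lies between Novak and the peak Park on the axis — preferences dip and rise again. Not single-peaked.
Cluster 2 (peak Singh at position 2): ranking walks positions 2-3-1, expanding outward from the peak — single-peaked.
Cluster 3 (peak Novak at position 3): ranking walks positions 3-2-1, expanding outward from the peak — single-peaked.
Cluster 1 violates single-peakedness, so the profile is not single-peaked on this axis.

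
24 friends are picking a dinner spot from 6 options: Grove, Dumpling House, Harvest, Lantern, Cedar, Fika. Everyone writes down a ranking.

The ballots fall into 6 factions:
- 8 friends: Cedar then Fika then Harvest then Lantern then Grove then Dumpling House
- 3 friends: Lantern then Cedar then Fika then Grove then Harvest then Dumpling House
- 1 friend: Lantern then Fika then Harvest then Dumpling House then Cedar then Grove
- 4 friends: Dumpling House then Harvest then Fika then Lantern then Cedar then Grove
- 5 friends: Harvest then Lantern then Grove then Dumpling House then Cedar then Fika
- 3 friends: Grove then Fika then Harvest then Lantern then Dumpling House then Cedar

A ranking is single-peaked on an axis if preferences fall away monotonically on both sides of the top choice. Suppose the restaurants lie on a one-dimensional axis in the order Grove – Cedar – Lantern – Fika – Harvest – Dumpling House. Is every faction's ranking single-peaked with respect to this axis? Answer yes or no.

Axis positions: Grove=1, Cedar=2, Lantern=3, Fika=4, Harvest=5, Dumpling House=6.
Faction 1: ranking walks positions 2-4-5-3-1-6; Fika is ranked above Lantern even though Lantern lies between Fika and the peak Cedar on the axis — preferences dip and rise again. Not single-peaked.
Faction 2 (peak Lantern at position 3): ranking walks positions 3-2-4-1-5-6, expanding outward from the peak — single-peaked.
Faction 3 (peak Lantern at position 3): ranking walks positions 3-4-5-6-2-1, expanding outward from the peak — single-peaked.
Faction 4 (peak Dumpling House at position 6): ranking walks positions 6-5-4-3-2-1, expanding outward from the peak — single-peaked.
Faction 5: ranking walks positions 5-3-1-6-2-4; Lantern is ranked above Fika even though Fika lies between Lantern and the peak Harvest on the axis — preferences dip and rise again. Not single-peaked.
Faction 6: ranking walks positions 1-4-5-3-6-2; Fika is ranked above Cedar even though Cedar lies between Fika and the peak Grove on the axis — preferences dip and rise again. Not single-peaked.
Faction 1 violates single-peakedness, so the profile is not single-peaked on this axis.

no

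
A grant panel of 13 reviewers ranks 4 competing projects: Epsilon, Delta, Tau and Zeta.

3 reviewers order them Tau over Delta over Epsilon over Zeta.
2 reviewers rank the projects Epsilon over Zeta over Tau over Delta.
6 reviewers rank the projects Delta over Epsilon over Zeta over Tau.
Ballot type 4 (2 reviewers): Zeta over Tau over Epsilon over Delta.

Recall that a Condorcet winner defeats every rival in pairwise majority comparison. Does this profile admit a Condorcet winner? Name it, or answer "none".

none

Check each pair by majority over 13 ballots:
Epsilon vs Delta: 2+2 = 4 for Epsilon, 9 for Delta — Delta by 9–4.
Epsilon vs Tau: Epsilon preferred on 2+6 = 8 ballots; Epsilon wins 8–5.
Epsilon–Zeta: Epsilon 11–2.
Delta vs Tau: 6 for Delta, 7 for Tau — Tau by 7–6.
Delta vs Zeta: Delta is ranked higher on 3+6 = 9 ballots, Zeta on 4. Delta wins 9–4.
Tau–Zeta: Zeta 10–3.
Each project drops at least one matchup (Epsilon loses to Delta; Delta loses to Tau; Tau loses to Epsilon; Zeta loses to Epsilon); the cycle Epsilon beats Tau beats Delta beats Epsilon rules out a Condorcet winner.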